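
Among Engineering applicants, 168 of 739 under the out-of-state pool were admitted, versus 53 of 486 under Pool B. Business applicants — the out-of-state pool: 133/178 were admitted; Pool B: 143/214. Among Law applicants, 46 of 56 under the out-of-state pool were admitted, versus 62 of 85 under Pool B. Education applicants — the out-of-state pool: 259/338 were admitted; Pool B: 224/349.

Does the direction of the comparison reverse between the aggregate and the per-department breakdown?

No

Engineering: the out-of-state pool 168/739 = 22.7%, Pool B 53/486 = 10.9% → the out-of-state pool
Business: the out-of-state pool 133/178 = 74.7%, Pool B 143/214 = 66.8% → the out-of-state pool
Law: the out-of-state pool 46/56 = 82.1%, Pool B 62/85 = 72.9% → the out-of-state pool
Education: the out-of-state pool 259/338 = 76.6%, Pool B 224/349 = 64.2% → the out-of-state pool
Overall: the out-of-state pool 606/1311 = 46.2%, Pool B 482/1134 = 42.5% → the out-of-state pool
The out-of-state pool wins overall and in every department group — no reversal.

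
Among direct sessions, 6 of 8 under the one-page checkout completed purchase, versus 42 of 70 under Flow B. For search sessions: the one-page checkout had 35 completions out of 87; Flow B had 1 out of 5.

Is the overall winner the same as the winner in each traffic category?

No

Direct: the one-page checkout 6/8 = 75.0%, Flow B 42/70 = 60.0% → the one-page checkout
Search: the one-page checkout 35/87 = 40.2%, Flow B 1/5 = 20.0% → the one-page checkout
Overall: the one-page checkout 41/95 = 43.2%, Flow B 43/75 = 57.3% → Flow B
The one-page checkout wins each traffic group but Flow B wins overall — the comparison reverses. The one-page checkout's sessions skew toward search, which has a lower base rate.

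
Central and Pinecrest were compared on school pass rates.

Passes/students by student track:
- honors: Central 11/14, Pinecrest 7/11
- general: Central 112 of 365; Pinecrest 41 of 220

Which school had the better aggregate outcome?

Central

Honors: Central 11/14 = 78.6%, Pinecrest 7/11 = 63.6% → Central
General: Central 112/365 = 30.7%, Pinecrest 41/220 = 18.6% → Central
Overall: Central 123/379 = 32.5%, Pinecrest 48/231 = 20.8% → Central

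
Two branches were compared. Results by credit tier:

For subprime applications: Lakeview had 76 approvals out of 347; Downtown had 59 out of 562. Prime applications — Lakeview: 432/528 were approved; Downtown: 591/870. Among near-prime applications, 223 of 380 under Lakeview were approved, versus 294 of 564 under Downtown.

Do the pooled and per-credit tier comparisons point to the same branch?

Yes

Subprime: Lakeview 76/347 = 21.9%, Downtown 59/562 = 10.5% → Lakeview
Prime: Lakeview 432/528 = 81.8%, Downtown 591/870 = 67.9% → Lakeview
Near-prime: Lakeview 223/380 = 58.7%, Downtown 294/564 = 52.1% → Lakeview
Overall: Lakeview 731/1255 = 58.2%, Downtown 944/1996 = 47.3% → Lakeview
Lakeview wins overall and in every credit group — no reversal.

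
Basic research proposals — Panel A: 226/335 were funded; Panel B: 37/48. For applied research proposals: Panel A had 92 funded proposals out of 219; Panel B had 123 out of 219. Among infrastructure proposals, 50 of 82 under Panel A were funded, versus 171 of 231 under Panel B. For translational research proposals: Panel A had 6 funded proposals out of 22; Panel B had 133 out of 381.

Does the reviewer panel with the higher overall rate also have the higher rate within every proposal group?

No

Basic research: Panel A 226/335 = 67.5%, Panel B 37/48 = 77.1% → Panel B
Applied research: Panel A 92/219 = 42.0%, Panel B 123/219 = 56.2% → Panel B
Infrastructure: Panel A 50/82 = 61.0%, Panel B 171/231 = 74.0% → Panel B
Translational research: Panel A 6/22 = 27.3%, Panel B 133/381 = 34.9% → Panel B
Overall: Panel A 374/658 = 56.8%, Panel B 464/879 = 52.8% → Panel A
Panel B wins each proposal group but Panel A wins overall — the comparison reverses. Panel B's proposals skew toward translational research, which has a lower base rate.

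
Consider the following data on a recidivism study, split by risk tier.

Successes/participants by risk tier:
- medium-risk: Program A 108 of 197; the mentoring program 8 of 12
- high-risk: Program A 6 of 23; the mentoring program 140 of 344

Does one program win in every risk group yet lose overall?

Medium-risk: Program A 108/197 = 54.8%, the mentoring program 8/12 = 66.7% → the mentoring program
High-risk: Program A 6/23 = 26.1%, the mentoring program 140/344 = 40.7% → the mentoring program
Overall: Program A 114/220 = 51.8%, the mentoring program 148/356 = 41.6% → Program A
The mentoring program wins each risk group but Program A wins overall — the comparison reverses. The mentoring program's participants skew toward high-risk, which has a lower base rate.

Yes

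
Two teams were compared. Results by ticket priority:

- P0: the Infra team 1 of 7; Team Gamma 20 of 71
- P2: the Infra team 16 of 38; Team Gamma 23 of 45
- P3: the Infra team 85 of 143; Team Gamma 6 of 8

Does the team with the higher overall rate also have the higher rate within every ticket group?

No

P0: the Infra team 1/7 = 14.3%, Team Gamma 20/71 = 28.2% → Team Gamma
P2: the Infra team 16/38 = 42.1%, Team Gamma 23/45 = 51.1% → Team Gamma
P3: the Infra team 85/143 = 59.4%, Team Gamma 6/8 = 75.0% → Team Gamma
Overall: the Infra team 102/188 = 54.3%, Team Gamma 49/124 = 39.5% → the Infra team
Team Gamma wins each ticket group but the Infra team wins overall — the comparison reverses. Team Gamma's tickets skew toward P0, which has a lower base rate.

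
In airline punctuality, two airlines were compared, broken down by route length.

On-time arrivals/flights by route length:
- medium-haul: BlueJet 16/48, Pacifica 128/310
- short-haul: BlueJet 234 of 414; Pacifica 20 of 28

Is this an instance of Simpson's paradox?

Yes

Medium-haul: BlueJet 16/48 = 33.3%, Pacifica 128/310 = 41.3% → Pacifica
Short-haul: BlueJet 234/414 = 56.5%, Pacifica 20/28 = 71.4% → Pacifica
Overall: BlueJet 250/462 = 54.1%, Pacifica 148/338 = 43.8% → BlueJet
Pacifica wins each route group but BlueJet wins overall — the comparison reverses. Pacifica's flights skew toward medium-haul, which has a lower base rate.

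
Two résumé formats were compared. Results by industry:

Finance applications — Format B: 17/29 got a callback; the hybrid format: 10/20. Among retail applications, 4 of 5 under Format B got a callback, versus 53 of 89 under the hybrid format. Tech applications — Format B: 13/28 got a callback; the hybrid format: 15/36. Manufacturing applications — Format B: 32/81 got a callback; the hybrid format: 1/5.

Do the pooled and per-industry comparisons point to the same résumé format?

No

Finance: Format B 17/29 = 58.6%, the hybrid format 10/20 = 50.0% → Format B
Retail: Format B 4/5 = 80.0%, the hybrid format 53/89 = 59.6% → Format B
Tech: Format B 13/28 = 46.4%, the hybrid format 15/36 = 41.7% → Format B
Manufacturing: Format B 32/81 = 39.5%, the hybrid format 1/5 = 20.0% → Format B
Overall: Format B 66/143 = 46.2%, the hybrid format 79/150 = 52.7% → the hybrid format
Format B wins each industry group but the hybrid format wins overall — the comparison reverses. Format B's applications skew toward manufacturing, which has a lower base rate.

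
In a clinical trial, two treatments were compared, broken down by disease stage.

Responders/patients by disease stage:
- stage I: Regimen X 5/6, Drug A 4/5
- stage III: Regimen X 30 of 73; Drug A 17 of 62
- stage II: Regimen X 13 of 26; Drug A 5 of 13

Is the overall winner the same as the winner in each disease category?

Stage I: Regimen X 5/6 = 83.3%, Drug A 4/5 = 80.0% → Regimen X
Stage III: Regimen X 30/73 = 41.1%, Drug A 17/62 = 27.4% → Regimen X
Stage II: Regimen X 13/26 = 50.0%, Drug A 5/13 = 38.5% → Regimen X
Overall: Regimen X 48/105 = 45.7%, Drug A 26/80 = 32.5% → Regimen X
Regimen X wins overall and in every disease group — no reversal.

Yes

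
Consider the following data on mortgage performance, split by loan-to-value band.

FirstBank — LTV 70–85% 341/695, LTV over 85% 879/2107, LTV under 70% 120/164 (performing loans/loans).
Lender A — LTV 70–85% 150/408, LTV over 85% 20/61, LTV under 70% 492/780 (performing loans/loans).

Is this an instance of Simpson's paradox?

LTV 70–85%: FirstBank 341/695 = 49.1%, Lender A 150/408 = 36.8% → FirstBank
LTV over 85%: FirstBank 879/2107 = 41.7%, Lender A 20/61 = 32.8% → FirstBank
LTV under 70%: FirstBank 120/164 = 73.2%, Lender A 492/780 = 63.1% → FirstBank
Overall: FirstBank 1340/2966 = 45.2%, Lender A 662/1249 = 53.0% → Lender A
FirstBank wins each loan-to-value group but Lender A wins overall — the comparison reverses. FirstBank's loans skew toward LTV over 85%, which has a lower base rate.

Yes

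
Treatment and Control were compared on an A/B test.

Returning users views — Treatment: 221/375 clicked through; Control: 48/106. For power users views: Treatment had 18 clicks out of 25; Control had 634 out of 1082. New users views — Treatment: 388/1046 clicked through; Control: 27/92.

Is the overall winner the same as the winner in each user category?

Returning users: Treatment 221/375 = 58.9%, Control 48/106 = 45.3% → Treatment
Power users: Treatment 18/25 = 72.0%, Control 634/1082 = 58.6% → Treatment
New users: Treatment 388/1046 = 37.1%, Control 27/92 = 29.3% → Treatment
Overall: Treatment 627/1446 = 43.4%, Control 709/1280 = 55.4% → Control
Treatment wins each user group but Control wins overall — the comparison reverses. Treatment's views skew toward new users, which has a lower base rate.

No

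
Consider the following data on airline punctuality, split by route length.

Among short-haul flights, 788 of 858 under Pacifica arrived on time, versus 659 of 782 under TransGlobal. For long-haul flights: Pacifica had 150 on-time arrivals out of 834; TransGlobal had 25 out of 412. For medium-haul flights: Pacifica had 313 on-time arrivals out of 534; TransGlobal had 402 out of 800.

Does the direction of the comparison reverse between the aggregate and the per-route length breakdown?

No

Short-haul: Pacifica 788/858 = 91.8%, TransGlobal 659/782 = 84.3% → Pacifica
Long-haul: Pacifica 150/834 = 18.0%, TransGlobal 25/412 = 6.1% → Pacifica
Medium-haul: Pacifica 313/534 = 58.6%, TransGlobal 402/800 = 50.2% → Pacifica
Overall: Pacifica 1251/2226 = 56.2%, TransGlobal 1086/1994 = 54.5% → Pacifica
Pacifica wins overall and in every route group — no reversal.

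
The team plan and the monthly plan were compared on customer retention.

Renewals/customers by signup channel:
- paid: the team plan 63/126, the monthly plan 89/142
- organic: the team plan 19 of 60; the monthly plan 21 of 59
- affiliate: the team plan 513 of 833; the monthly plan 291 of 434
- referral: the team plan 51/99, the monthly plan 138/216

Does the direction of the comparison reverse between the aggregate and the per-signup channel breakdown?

Paid: the team plan 63/126 = 50.0%, the monthly plan 89/142 = 62.7% → the monthly plan
Organic: the team plan 19/60 = 31.7%, the monthly plan 21/59 = 35.6% → the monthly plan
Affiliate: the team plan 513/833 = 61.6%, the monthly plan 291/434 = 67.1% → the monthly plan
Referral: the team plan 51/99 = 51.5%, the monthly plan 138/216 = 63.9% → the monthly plan
Overall: the team plan 646/1118 = 57.8%, the monthly plan 539/851 = 63.3% → the monthly plan
The monthly plan wins overall and in every signup group — no reversal.

No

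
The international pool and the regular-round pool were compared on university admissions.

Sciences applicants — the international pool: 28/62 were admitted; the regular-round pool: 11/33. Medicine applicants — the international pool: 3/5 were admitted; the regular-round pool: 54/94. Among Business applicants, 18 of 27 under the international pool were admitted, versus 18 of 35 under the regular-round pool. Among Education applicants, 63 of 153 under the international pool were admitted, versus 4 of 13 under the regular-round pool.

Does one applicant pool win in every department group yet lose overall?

Sciences: the international pool 28/62 = 45.2%, the regular-round pool 11/33 = 33.3% → the international pool
Medicine: the international pool 3/5 = 60.0%, the regular-round pool 54/94 = 57.4% → the international pool
Business: the international pool 18/27 = 66.7%, the regular-round pool 18/35 = 51.4% → the international pool
Education: the international pool 63/153 = 41.2%, the regular-round pool 4/13 = 30.8% → the international pool
Overall: the international pool 112/247 = 45.3%, the regular-round pool 87/175 = 49.7% → the regular-round pool
The international pool wins each department group but the regular-round pool wins overall — the comparison reverses. The international pool's applicants skew toward Education, which has a lower base rate.

Yes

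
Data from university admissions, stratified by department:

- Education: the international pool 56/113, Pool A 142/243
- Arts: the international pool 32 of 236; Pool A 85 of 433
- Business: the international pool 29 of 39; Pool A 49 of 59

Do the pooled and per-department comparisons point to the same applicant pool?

Yes

Education: the international pool 56/113 = 49.6%, Pool A 142/243 = 58.4% → Pool A
Arts: the international pool 32/236 = 13.6%, Pool A 85/433 = 19.6% → Pool A
Business: the international pool 29/39 = 74.4%, Pool A 49/59 = 83.1% → Pool A
Overall: the international pool 117/388 = 30.2%, Pool A 276/735 = 37.6% → Pool A
Pool A wins overall and in every department group — no reversal.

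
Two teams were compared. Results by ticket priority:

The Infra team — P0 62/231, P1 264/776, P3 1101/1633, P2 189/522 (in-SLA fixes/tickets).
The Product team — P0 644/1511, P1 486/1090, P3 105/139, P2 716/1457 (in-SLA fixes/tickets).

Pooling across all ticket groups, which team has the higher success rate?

P0: the Infra team 62/231 = 26.8%, the Product team 644/1511 = 42.6% → the Product team
P1: the Infra team 264/776 = 34.0%, the Product team 486/1090 = 44.6% → the Product team
P3: the Infra team 1101/1633 = 67.4%, the Product team 105/139 = 75.5% → the Product team
P2: the Infra team 189/522 = 36.2%, the Product team 716/1457 = 49.1% → the Product team
Overall: the Infra team 1616/3162 = 51.1%, the Product team 1951/4197 = 46.5% → the Infra team
(The Product team wins every ticket group but the Infra team wins overall — the Product team's tickets skew toward the low-rate P0 group.)

the Infra team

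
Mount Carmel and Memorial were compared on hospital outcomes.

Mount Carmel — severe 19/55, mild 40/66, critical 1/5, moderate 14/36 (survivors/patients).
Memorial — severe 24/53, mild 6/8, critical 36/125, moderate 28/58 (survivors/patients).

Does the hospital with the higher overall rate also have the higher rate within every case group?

No

Severe: Mount Carmel 19/55 = 34.5%, Memorial 24/53 = 45.3% → Memorial
Mild: Mount Carmel 40/66 = 60.6%, Memorial 6/8 = 75.0% → Memorial
Critical: Mount Carmel 1/5 = 20.0%, Memorial 36/125 = 28.8% → Memorial
Moderate: Mount Carmel 14/36 = 38.9%, Memorial 28/58 = 48.3% → Memorial
Overall: Mount Carmel 74/162 = 45.7%, Memorial 94/244 = 38.5% → Mount Carmel
Memorial wins each case group but Mount Carmel wins overall — the comparison reverses. Memorial's patients skew toward critical, which has a lower base rate.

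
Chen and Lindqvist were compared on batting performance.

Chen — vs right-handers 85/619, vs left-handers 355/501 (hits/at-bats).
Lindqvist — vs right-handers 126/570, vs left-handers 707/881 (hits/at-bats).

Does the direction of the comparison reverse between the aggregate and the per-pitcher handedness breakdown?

Vs right-handers: Chen 85/619 = 13.7%, Lindqvist 126/570 = 22.1% → Lindqvist
Vs left-handers: Chen 355/501 = 70.9%, Lindqvist 707/881 = 80.2% → Lindqvist
Overall: Chen 440/1120 = 39.3%, Lindqvist 833/1451 = 57.4% → Lindqvist
Lindqvist wins overall and in every pitcher group — no reversal.

No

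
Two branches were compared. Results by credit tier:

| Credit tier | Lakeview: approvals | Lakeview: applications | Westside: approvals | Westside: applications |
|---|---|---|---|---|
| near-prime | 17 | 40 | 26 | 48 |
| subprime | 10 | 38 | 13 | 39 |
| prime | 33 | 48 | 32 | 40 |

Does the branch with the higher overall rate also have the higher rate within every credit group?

Yes

Near-prime: Lakeview 17/40 = 42.5%, Westside 26/48 = 54.2% → Westside
Subprime: Lakeview 10/38 = 26.3%, Westside 13/39 = 33.3% → Westside
Prime: Lakeview 33/48 = 68.8%, Westside 32/40 = 80.0% → Westside
Overall: Lakeview 60/126 = 47.6%, Westside 71/127 = 55.9% → Westside
Westside wins overall and in every credit group — no reversal.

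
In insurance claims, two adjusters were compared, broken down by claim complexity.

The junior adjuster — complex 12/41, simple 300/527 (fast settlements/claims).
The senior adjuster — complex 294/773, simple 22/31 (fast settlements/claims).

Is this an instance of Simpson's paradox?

Yes

Complex: the junior adjuster 12/41 = 29.3%, the senior adjuster 294/773 = 38.0% → the senior adjuster
Simple: the junior adjuster 300/527 = 56.9%, the senior adjuster 22/31 = 71.0% → the senior adjuster
Overall: the junior adjuster 312/568 = 54.9%, the senior adjuster 316/804 = 39.3% → the junior adjuster
The senior adjuster wins each claim group but the junior adjuster wins overall — the comparison reverses. The senior adjuster's claims skew toward complex, which has a lower base rate.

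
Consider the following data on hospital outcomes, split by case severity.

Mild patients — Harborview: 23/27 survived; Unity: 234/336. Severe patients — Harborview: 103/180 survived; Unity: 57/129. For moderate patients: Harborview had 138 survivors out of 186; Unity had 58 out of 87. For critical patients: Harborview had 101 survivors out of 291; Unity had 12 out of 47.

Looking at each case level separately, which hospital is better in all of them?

Harborview

Mild: Harborview 23/27 = 85.2%, Unity 234/336 = 69.6% → Harborview
Severe: Harborview 103/180 = 57.2%, Unity 57/129 = 44.2% → Harborview
Moderate: Harborview 138/186 = 74.2%, Unity 58/87 = 66.7% → Harborview
Critical: Harborview 101/291 = 34.7%, Unity 12/47 = 25.5% → Harborview
Harborview has the higher rate in all 4 groups.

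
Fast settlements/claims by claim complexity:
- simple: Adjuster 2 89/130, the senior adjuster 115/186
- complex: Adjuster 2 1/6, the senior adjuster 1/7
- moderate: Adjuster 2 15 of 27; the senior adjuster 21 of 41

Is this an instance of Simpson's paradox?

No

Simple: Adjuster 2 89/130 = 68.5%, the senior adjuster 115/186 = 61.8% → Adjuster 2
Complex: Adjuster 2 1/6 = 16.7%, the senior adjuster 1/7 = 14.3% → Adjuster 2
Moderate: Adjuster 2 15/27 = 55.6%, the senior adjuster 21/41 = 51.2% → Adjuster 2
Overall: Adjuster 2 105/163 = 64.4%, the senior adjuster 137/234 = 58.5% → Adjuster 2
Adjuster 2 wins overall and in every claim group — no reversal.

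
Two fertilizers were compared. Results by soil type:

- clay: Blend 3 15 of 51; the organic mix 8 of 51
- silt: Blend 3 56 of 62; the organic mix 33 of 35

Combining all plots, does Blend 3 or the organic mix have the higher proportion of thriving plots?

Clay: Blend 3 15/51 = 29.4%, the organic mix 8/51 = 15.7% → Blend 3
Silt: Blend 3 56/62 = 90.3%, the organic mix 33/35 = 94.3% → the organic mix
Overall: Blend 3 71/113 = 62.8%, the organic mix 41/86 = 47.7% → Blend 3
(Neither sweeps every soil group, but Blend 3 has the higher pooled rate.)

Blend 3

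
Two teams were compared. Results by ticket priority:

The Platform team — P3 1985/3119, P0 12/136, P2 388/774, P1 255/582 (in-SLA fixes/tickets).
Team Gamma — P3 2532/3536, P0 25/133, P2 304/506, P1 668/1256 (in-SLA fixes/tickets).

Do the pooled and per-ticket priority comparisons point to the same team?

Yes

P3: the Platform team 1985/3119 = 63.6%, Team Gamma 2532/3536 = 71.6% → Team Gamma
P0: the Platform team 12/136 = 8.8%, Team Gamma 25/133 = 18.8% → Team Gamma
P2: the Platform team 388/774 = 50.1%, Team Gamma 304/506 = 60.1% → Team Gamma
P1: the Platform team 255/582 = 43.8%, Team Gamma 668/1256 = 53.2% → Team Gamma
Overall: the Platform team 2640/4611 = 57.3%, Team Gamma 3529/5431 = 65.0% → Team Gamma
Team Gamma wins overall and in every ticket group — no reversal.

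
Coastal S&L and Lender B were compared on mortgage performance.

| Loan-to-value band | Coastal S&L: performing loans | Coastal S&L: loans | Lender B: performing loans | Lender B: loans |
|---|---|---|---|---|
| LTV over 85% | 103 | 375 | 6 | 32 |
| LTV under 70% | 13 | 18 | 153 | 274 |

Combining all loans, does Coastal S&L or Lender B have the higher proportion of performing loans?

LTV over 85%: Coastal S&L 103/375 = 27.5%, Lender B 6/32 = 18.8% → Coastal S&L
LTV under 70%: Coastal S&L 13/18 = 72.2%, Lender B 153/274 = 55.8% → Coastal S&L
Overall: Coastal S&L 116/393 = 29.5%, Lender B 159/306 = 52.0% → Lender B
(Coastal S&L wins every loan-to-value group but Lender B wins overall — Coastal S&L's loans skew toward the low-rate LTV over 85% group.)

Lender B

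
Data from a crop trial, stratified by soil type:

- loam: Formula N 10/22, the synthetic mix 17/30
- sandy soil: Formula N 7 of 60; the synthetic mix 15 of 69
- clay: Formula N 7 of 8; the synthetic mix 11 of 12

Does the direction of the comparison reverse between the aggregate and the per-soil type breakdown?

No

Loam: Formula N 10/22 = 45.5%, the synthetic mix 17/30 = 56.7% → the synthetic mix
Sandy soil: Formula N 7/60 = 11.7%, the synthetic mix 15/69 = 21.7% → the synthetic mix
Clay: Formula N 7/8 = 87.5%, the synthetic mix 11/12 = 91.7% → the synthetic mix
Overall: Formula N 24/90 = 26.7%, the synthetic mix 43/111 = 38.7% → the synthetic mix
The synthetic mix wins overall and in every soil group — no reversal.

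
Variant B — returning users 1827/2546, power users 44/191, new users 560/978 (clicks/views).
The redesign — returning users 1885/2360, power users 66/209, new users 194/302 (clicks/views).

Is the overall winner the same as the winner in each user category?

Yes

Returning users: Variant B 1827/2546 = 71.8%, the redesign 1885/2360 = 79.9% → the redesign
Power users: Variant B 44/191 = 23.0%, the redesign 66/209 = 31.6% → the redesign
New users: Variant B 560/978 = 57.3%, the redesign 194/302 = 64.2% → the redesign
Overall: Variant B 2431/3715 = 65.4%, the redesign 2145/2871 = 74.7% → the redesign
The redesign wins overall and in every user group — no reversal.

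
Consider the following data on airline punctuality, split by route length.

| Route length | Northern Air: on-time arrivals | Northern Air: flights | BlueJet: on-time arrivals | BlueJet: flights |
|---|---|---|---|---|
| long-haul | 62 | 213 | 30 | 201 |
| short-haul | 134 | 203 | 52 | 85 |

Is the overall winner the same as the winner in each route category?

Yes

Long-haul: Northern Air 62/213 = 29.1%, BlueJet 30/201 = 14.9% → Northern Air
Short-haul: Northern Air 134/203 = 66.0%, BlueJet 52/85 = 61.2% → Northern Air
Overall: Northern Air 196/416 = 47.1%, BlueJet 82/286 = 28.7% → Northern Air
Northern Air wins overall and in every route group — no reversal.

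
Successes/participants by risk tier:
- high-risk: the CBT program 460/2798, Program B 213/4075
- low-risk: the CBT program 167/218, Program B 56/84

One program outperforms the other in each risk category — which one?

the CBT program

High-risk: the CBT program 460/2798 = 16.4%, Program B 213/4075 = 5.2% → the CBT program
Low-risk: the CBT program 167/218 = 76.6%, Program B 56/84 = 66.7% → the CBT program
The CBT program has the higher rate in both groups.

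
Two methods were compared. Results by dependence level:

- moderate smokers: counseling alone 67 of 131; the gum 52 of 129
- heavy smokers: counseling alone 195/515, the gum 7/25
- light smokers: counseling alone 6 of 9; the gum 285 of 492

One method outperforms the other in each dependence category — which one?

counseling alone

Moderate smokers: counseling alone 67/131 = 51.1%, the gum 52/129 = 40.3% → counseling alone
Heavy smokers: counseling alone 195/515 = 37.9%, the gum 7/25 = 28.0% → counseling alone
Light smokers: counseling alone 6/9 = 66.7%, the gum 285/492 = 57.9% → counseling alone
Counseling alone has the higher rate in all 3 groups.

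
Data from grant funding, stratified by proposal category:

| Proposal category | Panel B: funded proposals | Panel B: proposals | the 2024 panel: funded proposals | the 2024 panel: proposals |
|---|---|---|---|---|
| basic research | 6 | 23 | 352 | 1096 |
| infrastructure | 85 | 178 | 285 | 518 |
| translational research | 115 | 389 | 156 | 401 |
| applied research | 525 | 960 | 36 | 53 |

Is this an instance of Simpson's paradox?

Basic research: Panel B 6/23 = 26.1%, the 2024 panel 352/1096 = 32.1% → the 2024 panel
Infrastructure: Panel B 85/178 = 47.8%, the 2024 panel 285/518 = 55.0% → the 2024 panel
Translational research: Panel B 115/389 = 29.6%, the 2024 panel 156/401 = 38.9% → the 2024 panel
Applied research: Panel B 525/960 = 54.7%, the 2024 panel 36/53 = 67.9% → the 2024 panel
Overall: Panel B 731/1550 = 47.2%, the 2024 panel 829/2068 = 40.1% → Panel B
The 2024 panel wins each proposal group but Panel B wins overall — the comparison reverses. The 2024 panel's proposals skew toward basic research, which has a lower base rate.

Yes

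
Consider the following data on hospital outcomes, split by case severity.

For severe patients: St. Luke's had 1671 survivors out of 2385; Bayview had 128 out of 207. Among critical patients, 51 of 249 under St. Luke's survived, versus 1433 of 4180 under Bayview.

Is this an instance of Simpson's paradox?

No

Severe: St. Luke's 1671/2385 = 70.1%, Bayview 128/207 = 61.8% → St. Luke's
Critical: St. Luke's 51/249 = 20.5%, Bayview 1433/4180 = 34.3% → Bayview
Overall: St. Luke's 1722/2634 = 65.4%, Bayview 1561/4387 = 35.6% → St. Luke's
Neither sweeps: St. Luke's wins 1 of 2 groups, Bayview wins 1. St. Luke's wins overall but not every group — no Simpson reversal.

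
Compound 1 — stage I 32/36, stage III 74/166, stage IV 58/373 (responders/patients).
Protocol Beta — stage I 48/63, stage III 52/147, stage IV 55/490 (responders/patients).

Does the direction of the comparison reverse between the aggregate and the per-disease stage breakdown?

No

Stage I: Compound 1 32/36 = 88.9%, Protocol Beta 48/63 = 76.2% → Compound 1
Stage III: Compound 1 74/166 = 44.6%, Protocol Beta 52/147 = 35.4% → Compound 1
Stage IV: Compound 1 58/373 = 15.5%, Protocol Beta 55/490 = 11.2% → Compound 1
Overall: Compound 1 164/575 = 28.5%, Protocol Beta 155/700 = 22.1% → Compound 1
Compound 1 wins overall and in every disease group — no reversal.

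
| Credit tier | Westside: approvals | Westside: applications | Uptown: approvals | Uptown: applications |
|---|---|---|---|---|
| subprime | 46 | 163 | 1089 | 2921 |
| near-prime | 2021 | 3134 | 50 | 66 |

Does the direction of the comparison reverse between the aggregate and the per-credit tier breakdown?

Yes

Subprime: Westside 46/163 = 28.2%, Uptown 1089/2921 = 37.3% → Uptown
Near-prime: Westside 2021/3134 = 64.5%, Uptown 50/66 = 75.8% → Uptown
Overall: Westside 2067/3297 = 62.7%, Uptown 1139/2987 = 38.1% → Westside
Uptown wins each credit group but Westside wins overall — the comparison reverses. Uptown's applications skew toward subprime, which has a lower base rate.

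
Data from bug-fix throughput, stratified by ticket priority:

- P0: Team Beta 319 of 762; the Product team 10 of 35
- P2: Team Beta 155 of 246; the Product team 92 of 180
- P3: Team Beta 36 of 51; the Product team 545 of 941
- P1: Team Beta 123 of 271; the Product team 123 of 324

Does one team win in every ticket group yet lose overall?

P0: Team Beta 319/762 = 41.9%, the Product team 10/35 = 28.6% → Team Beta
P2: Team Beta 155/246 = 63.0%, the Product team 92/180 = 51.1% → Team Beta
P3: Team Beta 36/51 = 70.6%, the Product team 545/941 = 57.9% → Team Beta
P1: Team Beta 123/271 = 45.4%, the Product team 123/324 = 38.0% → Team Beta
Overall: Team Beta 633/1330 = 47.6%, the Product team 770/1480 = 52.0% → the Product team
Team Beta wins each ticket group but the Product team wins overall — the comparison reverses. Team Beta's tickets skew toward P0, which has a lower base rate.

Yes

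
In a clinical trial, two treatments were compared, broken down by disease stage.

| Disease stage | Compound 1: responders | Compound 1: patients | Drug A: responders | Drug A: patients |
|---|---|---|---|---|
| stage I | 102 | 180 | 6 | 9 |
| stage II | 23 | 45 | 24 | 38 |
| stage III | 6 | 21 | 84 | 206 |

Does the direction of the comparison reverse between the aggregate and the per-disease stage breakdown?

Stage I: Compound 1 102/180 = 56.7%, Drug A 6/9 = 66.7% → Drug A
Stage II: Compound 1 23/45 = 51.1%, Drug A 24/38 = 63.2% → Drug A
Stage III: Compound 1 6/21 = 28.6%, Drug A 84/206 = 40.8% → Drug A
Overall: Compound 1 131/246 = 53.3%, Drug A 114/253 = 45.1% → Compound 1
Drug A wins each disease group but Compound 1 wins overall — the comparison reverses. Drug A's patients skew toward stage III, which has a lower base rate.

Yes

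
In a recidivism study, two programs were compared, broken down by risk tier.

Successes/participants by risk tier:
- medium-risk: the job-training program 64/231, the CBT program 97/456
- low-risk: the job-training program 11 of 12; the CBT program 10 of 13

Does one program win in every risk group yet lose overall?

No

Medium-risk: the job-training program 64/231 = 27.7%, the CBT program 97/456 = 21.3% → the job-training program
Low-risk: the job-training program 11/12 = 91.7%, the CBT program 10/13 = 76.9% → the job-training program
Overall: the job-training program 75/243 = 30.9%, the CBT program 107/469 = 22.8% → the job-training program
The job-training program wins overall and in every risk group — no reversal.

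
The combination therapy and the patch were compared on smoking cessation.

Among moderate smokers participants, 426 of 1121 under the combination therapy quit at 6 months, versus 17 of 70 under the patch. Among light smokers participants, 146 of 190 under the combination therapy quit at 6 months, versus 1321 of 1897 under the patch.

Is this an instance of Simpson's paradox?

Moderate smokers: the combination therapy 426/1121 = 38.0%, the patch 17/70 = 24.3% → the combination therapy
Light smokers: the combination therapy 146/190 = 76.8%, the patch 1321/1897 = 69.6% → the combination therapy
Overall: the combination therapy 572/1311 = 43.6%, the patch 1338/1967 = 68.0% → the patch
The combination therapy wins each dependence group but the patch wins overall — the comparison reverses. The combination therapy's participants skew toward moderate smokers, which has a lower base rate.

Yes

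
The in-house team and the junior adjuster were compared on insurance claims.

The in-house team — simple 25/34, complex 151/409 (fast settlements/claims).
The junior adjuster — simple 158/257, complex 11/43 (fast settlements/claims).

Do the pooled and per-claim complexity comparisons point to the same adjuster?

Simple: the in-house team 25/34 = 73.5%, the junior adjuster 158/257 = 61.5% → the in-house team
Complex: the in-house team 151/409 = 36.9%, the junior adjuster 11/43 = 25.6% → the in-house team
Overall: the in-house team 176/443 = 39.7%, the junior adjuster 169/300 = 56.3% → the junior adjuster
The in-house team wins each claim group but the junior adjuster wins overall — the comparison reverses. The in-house team's claims skew toward complex, which has a lower base rate.

No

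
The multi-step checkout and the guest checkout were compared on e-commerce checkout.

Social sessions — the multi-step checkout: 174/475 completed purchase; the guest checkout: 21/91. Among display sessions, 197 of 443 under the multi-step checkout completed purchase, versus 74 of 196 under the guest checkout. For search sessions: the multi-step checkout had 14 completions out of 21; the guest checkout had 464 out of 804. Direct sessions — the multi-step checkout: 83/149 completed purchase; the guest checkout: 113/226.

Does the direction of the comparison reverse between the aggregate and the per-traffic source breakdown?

Yes

Social: the multi-step checkout 174/475 = 36.6%, the guest checkout 21/91 = 23.1% → the multi-step checkout
Display: the multi-step checkout 197/443 = 44.5%, the guest checkout 74/196 = 37.8% → the multi-step checkout
Search: the multi-step checkout 14/21 = 66.7%, the guest checkout 464/804 = 57.7% → the multi-step checkout
Direct: the multi-step checkout 83/149 = 55.7%, the guest checkout 113/226 = 50.0% → the multi-step checkout
Overall: the multi-step checkout 468/1088 = 43.0%, the guest checkout 672/1317 = 51.0% → the guest checkout
The multi-step checkout wins each traffic group but the guest checkout wins overall — the comparison reverses. The multi-step checkout's sessions skew toward social, which has a lower base rate.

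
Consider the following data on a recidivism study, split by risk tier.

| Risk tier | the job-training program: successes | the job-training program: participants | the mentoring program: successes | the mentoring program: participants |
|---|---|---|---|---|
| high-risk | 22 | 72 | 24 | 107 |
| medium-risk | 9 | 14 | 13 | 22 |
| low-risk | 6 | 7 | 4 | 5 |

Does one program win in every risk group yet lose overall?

High-risk: the job-training program 22/72 = 30.6%, the mentoring program 24/107 = 22.4% → the job-training program
Medium-risk: the job-training program 9/14 = 64.3%, the mentoring program 13/22 = 59.1% → the job-training program
Low-risk: the job-training program 6/7 = 85.7%, the mentoring program 4/5 = 80.0% → the job-training program
Overall: the job-training program 37/93 = 39.8%, the mentoring program 41/134 = 30.6% → the job-training program
The job-training program wins overall and in every risk group — no reversal.

No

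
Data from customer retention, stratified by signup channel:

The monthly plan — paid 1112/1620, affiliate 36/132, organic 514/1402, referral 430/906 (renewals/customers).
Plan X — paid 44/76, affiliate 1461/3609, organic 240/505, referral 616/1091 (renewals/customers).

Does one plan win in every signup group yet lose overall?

Paid: the monthly plan 1112/1620 = 68.6%, Plan X 44/76 = 57.9% → the monthly plan
Affiliate: the monthly plan 36/132 = 27.3%, Plan X 1461/3609 = 40.5% → Plan X
Organic: the monthly plan 514/1402 = 36.7%, Plan X 240/505 = 47.5% → Plan X
Referral: the monthly plan 430/906 = 47.5%, Plan X 616/1091 = 56.5% → Plan X
Overall: the monthly plan 2092/4060 = 51.5%, Plan X 2361/5281 = 44.7% → the monthly plan
Neither sweeps: the monthly plan wins 1 of 4 groups, Plan X wins 3. The monthly plan wins overall but not every group — no Simpson reversal.

No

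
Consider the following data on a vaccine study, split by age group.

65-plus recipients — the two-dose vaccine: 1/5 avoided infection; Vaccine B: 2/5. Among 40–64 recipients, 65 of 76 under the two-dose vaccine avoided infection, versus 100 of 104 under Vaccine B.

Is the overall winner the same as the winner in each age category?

65-plus: the two-dose vaccine 1/5 = 20.0%, Vaccine B 2/5 = 40.0% → Vaccine B
40–64: the two-dose vaccine 65/76 = 85.5%, Vaccine B 100/104 = 96.2% → Vaccine B
Overall: the two-dose vaccine 66/81 = 81.5%, Vaccine B 102/109 = 93.6% → Vaccine B
Vaccine B wins overall and in every age group — no reversal.

Yes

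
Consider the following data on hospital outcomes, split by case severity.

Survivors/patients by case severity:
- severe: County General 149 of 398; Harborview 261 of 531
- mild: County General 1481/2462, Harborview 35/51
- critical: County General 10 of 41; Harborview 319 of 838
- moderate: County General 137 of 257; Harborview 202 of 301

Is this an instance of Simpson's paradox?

Severe: County General 149/398 = 37.4%, Harborview 261/531 = 49.2% → Harborview
Mild: County General 1481/2462 = 60.2%, Harborview 35/51 = 68.6% → Harborview
Critical: County General 10/41 = 24.4%, Harborview 319/838 = 38.1% → Harborview
Moderate: County General 137/257 = 53.3%, Harborview 202/301 = 67.1% → Harborview
Overall: County General 1777/3158 = 56.3%, Harborview 817/1721 = 47.5% → County General
Harborview wins each case group but County General wins overall — the comparison reverses. Harborview's patients skew toward critical, which has a lower base rate.

Yes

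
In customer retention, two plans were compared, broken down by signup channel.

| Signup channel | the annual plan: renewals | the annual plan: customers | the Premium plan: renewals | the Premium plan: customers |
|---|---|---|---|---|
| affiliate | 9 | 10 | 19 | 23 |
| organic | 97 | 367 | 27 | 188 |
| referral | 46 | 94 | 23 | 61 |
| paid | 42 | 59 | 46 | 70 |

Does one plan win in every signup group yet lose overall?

No

Affiliate: the annual plan 9/10 = 90.0%, the Premium plan 19/23 = 82.6% → the annual plan
Organic: the annual plan 97/367 = 26.4%, the Premium plan 27/188 = 14.4% → the annual plan
Referral: the annual plan 46/94 = 48.9%, the Premium plan 23/61 = 37.7% → the annual plan
Paid: the annual plan 42/59 = 71.2%, the Premium plan 46/70 = 65.7% → the annual plan
Overall: the annual plan 194/530 = 36.6%, the Premium plan 115/342 = 33.6% → the annual plan
The annual plan wins overall and in every signup group — no reversal.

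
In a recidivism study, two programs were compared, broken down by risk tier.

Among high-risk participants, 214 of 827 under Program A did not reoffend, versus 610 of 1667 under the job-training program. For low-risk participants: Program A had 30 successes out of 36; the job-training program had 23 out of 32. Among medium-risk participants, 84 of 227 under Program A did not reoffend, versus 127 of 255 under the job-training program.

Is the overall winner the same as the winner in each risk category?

No

High-risk: Program A 214/827 = 25.9%, the job-training program 610/1667 = 36.6% → the job-training program
Low-risk: Program A 30/36 = 83.3%, the job-training program 23/32 = 71.9% → Program A
Medium-risk: Program A 84/227 = 37.0%, the job-training program 127/255 = 49.8% → the job-training program
Overall: Program A 328/1090 = 30.1%, the job-training program 760/1954 = 38.9% → the job-training program
Neither sweeps: Program A wins 1 of 3 groups, the job-training program wins 2. The job-training program wins overall but not every group — no Simpson reversal.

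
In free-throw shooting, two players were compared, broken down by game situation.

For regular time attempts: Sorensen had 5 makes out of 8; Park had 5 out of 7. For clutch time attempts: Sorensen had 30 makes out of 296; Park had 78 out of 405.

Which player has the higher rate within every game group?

Regular time: Sorensen 5/8 = 62.5%, Park 5/7 = 71.4% → Park
Clutch time: Sorensen 30/296 = 10.1%, Park 78/405 = 19.3% → Park
Park has the higher rate in both groups.

Park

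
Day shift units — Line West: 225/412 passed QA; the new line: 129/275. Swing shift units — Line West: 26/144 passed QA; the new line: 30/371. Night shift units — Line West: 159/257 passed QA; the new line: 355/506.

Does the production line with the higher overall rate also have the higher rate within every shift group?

Day shift: Line West 225/412 = 54.6%, the new line 129/275 = 46.9% → Line West
Swing shift: Line West 26/144 = 18.1%, the new line 30/371 = 8.1% → Line West
Night shift: Line West 159/257 = 61.9%, the new line 355/506 = 70.2% → the new line
Overall: Line West 410/813 = 50.4%, the new line 514/1152 = 44.6% → Line West
Neither sweeps: Line West wins 2 of 3 groups, the new line wins 1. Line West wins overall but not every group — no Simpson reversal.

No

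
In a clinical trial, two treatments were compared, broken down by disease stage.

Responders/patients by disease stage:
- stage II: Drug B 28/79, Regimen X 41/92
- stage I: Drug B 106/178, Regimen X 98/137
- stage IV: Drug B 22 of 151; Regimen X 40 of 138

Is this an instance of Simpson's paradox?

No

Stage II: Drug B 28/79 = 35.4%, Regimen X 41/92 = 44.6% → Regimen X
Stage I: Drug B 106/178 = 59.6%, Regimen X 98/137 = 71.5% → Regimen X
Stage IV: Drug B 22/151 = 14.6%, Regimen X 40/138 = 29.0% → Regimen X
Overall: Drug B 156/408 = 38.2%, Regimen X 179/367 = 48.8% → Regimen X
Regimen X wins overall and in every disease group — no reversal.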